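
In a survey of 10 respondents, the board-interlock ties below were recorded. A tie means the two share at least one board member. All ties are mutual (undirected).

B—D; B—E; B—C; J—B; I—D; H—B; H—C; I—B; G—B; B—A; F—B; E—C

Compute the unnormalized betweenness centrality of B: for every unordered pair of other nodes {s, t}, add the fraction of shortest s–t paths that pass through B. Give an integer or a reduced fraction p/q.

65/2

Pairs whose geodesics pass through B — C–D: 1; C–A: 1; C–G: 1; C–F: 1; C–I: 1; C–J: 1; D–A: 1; D–H: 1; D–E: 1; D–G: 1; D–F: 1; D–J: 1; A–H: 1; A–E: 1 … (+19 more pairs).
All other pairs contribute 0.
Summing the contributions gives betweenness(B) = 65/2.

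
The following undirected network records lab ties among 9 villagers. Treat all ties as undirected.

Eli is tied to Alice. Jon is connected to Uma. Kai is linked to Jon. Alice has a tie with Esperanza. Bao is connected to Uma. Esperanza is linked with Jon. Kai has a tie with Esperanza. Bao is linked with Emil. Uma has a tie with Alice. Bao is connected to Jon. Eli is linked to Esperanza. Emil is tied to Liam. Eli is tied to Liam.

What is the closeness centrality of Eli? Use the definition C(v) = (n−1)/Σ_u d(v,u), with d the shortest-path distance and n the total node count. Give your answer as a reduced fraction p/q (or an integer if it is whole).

Distances from Eli: Alice:1, Bao:3, Emil:2, Esperanza:1, Jon:2, Kai:2, Liam:1, Uma:2. Sum = 14.
n = 9, so closeness = 8/14 = 4/7.

4/7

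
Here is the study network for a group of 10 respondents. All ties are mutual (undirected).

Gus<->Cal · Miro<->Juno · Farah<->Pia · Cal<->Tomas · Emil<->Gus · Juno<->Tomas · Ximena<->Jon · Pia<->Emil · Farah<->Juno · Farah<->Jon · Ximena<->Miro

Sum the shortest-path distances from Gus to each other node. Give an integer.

25

Distances from Gus: Cal:1, Emil:1, Farah:3, Jon:4, Juno:3, Miro:4, Pia:2, Tomas:2, Ximena:5.
Sum = 1 + 1 + 3 + 4 + 3 + 4 + 2 + 2 + 5 = 25.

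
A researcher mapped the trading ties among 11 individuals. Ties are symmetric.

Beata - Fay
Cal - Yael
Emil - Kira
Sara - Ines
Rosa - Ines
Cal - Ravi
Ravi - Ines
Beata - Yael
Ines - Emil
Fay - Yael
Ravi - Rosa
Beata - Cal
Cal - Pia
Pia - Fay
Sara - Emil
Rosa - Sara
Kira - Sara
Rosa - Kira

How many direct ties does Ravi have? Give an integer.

Ravi is directly tied to Cal, Ines, and Rosa. That is 3 neighbors, so the degree of Ravi is 3.

3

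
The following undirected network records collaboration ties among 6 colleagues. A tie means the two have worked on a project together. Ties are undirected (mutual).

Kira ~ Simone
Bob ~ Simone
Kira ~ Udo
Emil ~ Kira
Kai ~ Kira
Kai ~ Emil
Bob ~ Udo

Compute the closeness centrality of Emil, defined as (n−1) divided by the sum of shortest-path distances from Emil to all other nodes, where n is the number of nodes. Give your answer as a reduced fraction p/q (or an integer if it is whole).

Distances from Emil: Bob:3, Kai:1, Kira:1, Simone:2, Udo:2. Sum = 9.
n = 6, so closeness = 5/9.

5/9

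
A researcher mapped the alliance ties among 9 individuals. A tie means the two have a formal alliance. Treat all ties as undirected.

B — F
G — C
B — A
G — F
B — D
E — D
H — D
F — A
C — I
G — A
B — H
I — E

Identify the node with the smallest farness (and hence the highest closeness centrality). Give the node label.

Farness (sum of distances to all others) for each node — A:15, B:14, C:18, D:15, E:17, F:15, G:16, H:18, I:18.
The smallest farness is 14, for B, so B has the highest closeness.

B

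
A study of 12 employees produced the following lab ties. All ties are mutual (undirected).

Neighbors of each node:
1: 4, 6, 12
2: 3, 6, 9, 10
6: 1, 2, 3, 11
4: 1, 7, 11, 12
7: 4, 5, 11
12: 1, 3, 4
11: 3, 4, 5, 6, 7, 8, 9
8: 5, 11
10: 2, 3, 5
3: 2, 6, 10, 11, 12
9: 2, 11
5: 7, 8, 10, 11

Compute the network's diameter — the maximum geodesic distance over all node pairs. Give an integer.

3

Eccentricity of each node (its greatest distance to any other): 1:3, 2:3, 3:2, 4:3, 5:3, 6:2, 7:3, 8:3, 9:3, 10:3, 11:2, 12:3.
The maximum eccentricity is 3, realized for instance by the pair 4–2 via 4 – 11 – 3 – 2. So the diameter is 3.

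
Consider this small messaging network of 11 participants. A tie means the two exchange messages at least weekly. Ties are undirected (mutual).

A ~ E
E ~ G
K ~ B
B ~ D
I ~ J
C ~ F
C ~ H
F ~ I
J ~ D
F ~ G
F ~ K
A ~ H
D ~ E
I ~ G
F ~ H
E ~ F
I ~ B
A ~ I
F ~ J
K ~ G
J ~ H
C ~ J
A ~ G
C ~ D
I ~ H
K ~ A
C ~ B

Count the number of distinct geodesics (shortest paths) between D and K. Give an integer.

1

The shortest distance is 2, and the only length-2 path is D–B–K. So there is exactly 1 shortest path.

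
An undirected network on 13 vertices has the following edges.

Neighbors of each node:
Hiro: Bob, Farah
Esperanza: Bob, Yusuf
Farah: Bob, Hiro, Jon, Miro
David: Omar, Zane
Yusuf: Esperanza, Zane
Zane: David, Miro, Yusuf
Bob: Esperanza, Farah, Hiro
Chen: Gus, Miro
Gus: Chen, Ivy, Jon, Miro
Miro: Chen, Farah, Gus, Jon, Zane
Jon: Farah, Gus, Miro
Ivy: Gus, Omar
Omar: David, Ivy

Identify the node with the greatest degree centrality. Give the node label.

Degrees — Bob:3, Chen:2, David:2, Esperanza:2, Farah:4, Gus:4, Hiro:2, Ivy:2, Jon:3, Miro:5, Omar:2, Yusuf:2, Zane:3.
The maximum is 5, attained only by Miro.

Miro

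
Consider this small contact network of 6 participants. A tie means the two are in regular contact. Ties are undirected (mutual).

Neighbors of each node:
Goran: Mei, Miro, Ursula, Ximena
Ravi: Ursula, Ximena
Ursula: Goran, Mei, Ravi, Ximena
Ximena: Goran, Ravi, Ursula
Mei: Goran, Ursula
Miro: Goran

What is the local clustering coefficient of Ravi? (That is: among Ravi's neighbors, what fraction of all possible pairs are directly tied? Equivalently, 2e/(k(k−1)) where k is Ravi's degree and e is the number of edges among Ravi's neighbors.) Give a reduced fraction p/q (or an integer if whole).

1

Ravi's neighbors: Ursula and Ximena (k = 2).
Possible neighbor pairs: C(2,2) = 1. Edges among them: Ursula–Ximena → e = 1.
Clustering(Ravi) = 1/1.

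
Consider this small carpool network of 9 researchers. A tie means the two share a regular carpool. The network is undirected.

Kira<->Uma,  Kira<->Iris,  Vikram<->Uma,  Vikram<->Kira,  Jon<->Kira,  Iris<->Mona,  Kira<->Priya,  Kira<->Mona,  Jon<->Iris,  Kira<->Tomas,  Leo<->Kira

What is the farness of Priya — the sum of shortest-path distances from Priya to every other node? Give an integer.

15

Distances from Priya: Iris:2, Jon:2, Kira:1, Leo:2, Mona:2, Tomas:2, Uma:2, Vikram:2.
Sum = 2 + 2 + 1 + 2 + 2 + 2 + 2 + 2 = 15.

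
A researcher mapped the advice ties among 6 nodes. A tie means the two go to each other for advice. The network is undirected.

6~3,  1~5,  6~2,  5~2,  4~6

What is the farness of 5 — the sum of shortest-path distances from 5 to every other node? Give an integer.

Distances from 5: 1:1, 2:1, 3:3, 4:3, 6:2.
Sum = 1 + 1 + 3 + 3 + 2 = 10.

10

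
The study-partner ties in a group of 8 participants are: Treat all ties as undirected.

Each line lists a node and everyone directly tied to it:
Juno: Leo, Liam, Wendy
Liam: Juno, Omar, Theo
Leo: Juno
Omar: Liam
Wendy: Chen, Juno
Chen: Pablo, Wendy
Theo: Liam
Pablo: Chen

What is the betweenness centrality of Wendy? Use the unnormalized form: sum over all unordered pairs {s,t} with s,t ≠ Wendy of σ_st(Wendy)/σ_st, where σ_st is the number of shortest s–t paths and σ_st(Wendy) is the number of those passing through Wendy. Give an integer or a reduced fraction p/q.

Pairs whose geodesics pass through Wendy — Leo–Pablo: 1; Leo–Chen: 1; Theo–Pablo: 1; Theo–Chen: 1; Pablo–Juno: 1; Pablo–Omar: 1; Pablo–Liam: 1; Juno–Chen: 1; Omar–Chen: 1; Liam–Chen: 1.
All other pairs contribute 0.
Summing the contributions gives betweenness(Wendy) = 10.

10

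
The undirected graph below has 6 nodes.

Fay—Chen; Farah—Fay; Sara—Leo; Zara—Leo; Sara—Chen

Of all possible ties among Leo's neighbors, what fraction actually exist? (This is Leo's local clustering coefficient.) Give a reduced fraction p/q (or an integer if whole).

0

Leo's neighbors: Sara and Zara (k = 2).
Possible neighbor pairs: C(2,2) = 1. Edges among them: none → e = 0.
Clustering(Leo) = 0/1.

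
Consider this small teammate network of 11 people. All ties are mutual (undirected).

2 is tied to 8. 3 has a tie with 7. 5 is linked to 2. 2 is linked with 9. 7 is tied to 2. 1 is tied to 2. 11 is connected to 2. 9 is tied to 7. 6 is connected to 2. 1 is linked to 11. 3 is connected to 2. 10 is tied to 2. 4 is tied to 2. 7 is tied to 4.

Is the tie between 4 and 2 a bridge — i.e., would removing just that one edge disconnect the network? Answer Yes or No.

No

Even without that edge, 4 still reaches 2 via 4 – 7 – 2, so the network stays connected. Not a bridge.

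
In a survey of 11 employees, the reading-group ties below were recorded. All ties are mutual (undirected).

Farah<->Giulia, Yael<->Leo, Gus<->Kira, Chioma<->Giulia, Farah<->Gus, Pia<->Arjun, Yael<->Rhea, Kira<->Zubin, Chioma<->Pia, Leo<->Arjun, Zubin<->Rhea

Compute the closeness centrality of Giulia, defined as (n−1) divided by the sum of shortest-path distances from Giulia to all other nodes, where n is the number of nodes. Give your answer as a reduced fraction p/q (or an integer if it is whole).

Distances from Giulia: Arjun:3, Chioma:1, Farah:1, Gus:2, Kira:3, Leo:4, Pia:2, Rhea:5, Yael:5, Zubin:4. Sum = 30.
n = 11, so closeness = 10/30 = 1/3.

1/3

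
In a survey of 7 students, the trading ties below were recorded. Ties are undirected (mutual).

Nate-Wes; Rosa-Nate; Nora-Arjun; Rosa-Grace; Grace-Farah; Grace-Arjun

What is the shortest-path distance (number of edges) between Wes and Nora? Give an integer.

5

One shortest route is Wes – Nate – Rosa – Grace – Arjun – Nora, which uses 5 edges, and at distance 4 from Wes we only reach {Arjun, Farah}, which does not include Nora. So d(Wes,Nora) = 5.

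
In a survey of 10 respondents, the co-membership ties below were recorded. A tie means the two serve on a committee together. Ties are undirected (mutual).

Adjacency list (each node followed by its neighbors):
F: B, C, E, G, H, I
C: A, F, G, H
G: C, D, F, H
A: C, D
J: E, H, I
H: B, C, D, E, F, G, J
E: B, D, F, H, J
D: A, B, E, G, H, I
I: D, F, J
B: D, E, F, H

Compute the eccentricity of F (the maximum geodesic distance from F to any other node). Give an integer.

2

Distances from F: A:2, B:1, C:1, D:2, E:1, G:1, H:1, I:1, J:2.
The largest is 2 (to D, J, and A), so the eccentricity of F is 2.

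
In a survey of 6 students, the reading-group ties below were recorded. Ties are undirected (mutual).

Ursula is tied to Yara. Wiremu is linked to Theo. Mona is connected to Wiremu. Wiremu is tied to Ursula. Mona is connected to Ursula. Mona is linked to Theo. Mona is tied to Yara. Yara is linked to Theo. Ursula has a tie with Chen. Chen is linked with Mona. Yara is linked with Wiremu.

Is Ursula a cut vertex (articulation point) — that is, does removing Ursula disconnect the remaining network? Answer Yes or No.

No

Even without Ursula, every remaining node can still reach every other (the residual graph is connected), so Ursula is not a cut vertex.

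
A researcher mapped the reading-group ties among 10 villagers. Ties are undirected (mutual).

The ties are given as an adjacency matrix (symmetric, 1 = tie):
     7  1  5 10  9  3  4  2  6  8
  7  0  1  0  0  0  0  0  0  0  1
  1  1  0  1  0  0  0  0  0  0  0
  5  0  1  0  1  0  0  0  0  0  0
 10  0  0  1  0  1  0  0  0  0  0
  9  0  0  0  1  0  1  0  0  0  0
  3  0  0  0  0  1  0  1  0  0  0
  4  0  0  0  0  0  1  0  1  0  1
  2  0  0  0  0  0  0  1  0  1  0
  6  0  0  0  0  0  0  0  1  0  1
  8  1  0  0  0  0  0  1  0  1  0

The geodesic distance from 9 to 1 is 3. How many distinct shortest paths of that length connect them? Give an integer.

1

The shortest distance is 3, and the only length-3 path is 9–10–5–1. So there is exactly 1 shortest path.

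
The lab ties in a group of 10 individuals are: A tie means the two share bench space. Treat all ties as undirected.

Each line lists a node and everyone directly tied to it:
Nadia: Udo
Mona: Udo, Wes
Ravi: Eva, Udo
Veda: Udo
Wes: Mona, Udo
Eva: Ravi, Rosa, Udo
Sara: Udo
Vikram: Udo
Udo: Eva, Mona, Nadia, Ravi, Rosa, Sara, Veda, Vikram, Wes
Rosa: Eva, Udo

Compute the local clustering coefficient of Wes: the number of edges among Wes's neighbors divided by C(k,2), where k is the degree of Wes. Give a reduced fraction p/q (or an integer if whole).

Wes's neighbors: Mona and Udo (k = 2).
Possible neighbor pairs: C(2,2) = 1. Edges among them: Mona–Udo → e = 1.
Clustering(Wes) = 1/1.

1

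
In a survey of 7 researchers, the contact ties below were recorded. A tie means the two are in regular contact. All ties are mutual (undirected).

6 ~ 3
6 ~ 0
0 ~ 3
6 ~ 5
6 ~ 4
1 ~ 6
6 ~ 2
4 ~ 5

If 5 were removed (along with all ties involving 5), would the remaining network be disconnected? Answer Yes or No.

No

Even without 5, every remaining node can still reach every other (the residual graph is connected), so 5 is not a cut vertex.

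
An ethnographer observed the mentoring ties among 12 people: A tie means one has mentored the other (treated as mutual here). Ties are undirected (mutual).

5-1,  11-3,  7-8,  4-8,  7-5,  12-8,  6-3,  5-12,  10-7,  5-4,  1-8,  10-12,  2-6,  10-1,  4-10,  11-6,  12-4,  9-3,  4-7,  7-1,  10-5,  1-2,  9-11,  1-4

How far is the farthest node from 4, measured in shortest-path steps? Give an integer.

5

Distances from 4: 1:1, 2:2, 3:4, 5:1, 6:3, 7:1, 8:1, 9:5, 10:1, 11:4, 12:1.
The largest is 5 (to 9), so the eccentricity of 4 is 5.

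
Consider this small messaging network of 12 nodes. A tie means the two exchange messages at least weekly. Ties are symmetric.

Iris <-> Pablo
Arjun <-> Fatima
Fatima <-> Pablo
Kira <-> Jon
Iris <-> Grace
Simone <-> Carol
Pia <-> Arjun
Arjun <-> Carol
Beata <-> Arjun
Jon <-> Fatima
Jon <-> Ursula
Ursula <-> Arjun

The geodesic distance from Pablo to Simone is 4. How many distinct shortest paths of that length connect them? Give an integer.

1

The shortest distance is 4, and the only length-4 path is Pablo–Fatima–Arjun–Carol–Simone. So there is exactly 1 shortest path.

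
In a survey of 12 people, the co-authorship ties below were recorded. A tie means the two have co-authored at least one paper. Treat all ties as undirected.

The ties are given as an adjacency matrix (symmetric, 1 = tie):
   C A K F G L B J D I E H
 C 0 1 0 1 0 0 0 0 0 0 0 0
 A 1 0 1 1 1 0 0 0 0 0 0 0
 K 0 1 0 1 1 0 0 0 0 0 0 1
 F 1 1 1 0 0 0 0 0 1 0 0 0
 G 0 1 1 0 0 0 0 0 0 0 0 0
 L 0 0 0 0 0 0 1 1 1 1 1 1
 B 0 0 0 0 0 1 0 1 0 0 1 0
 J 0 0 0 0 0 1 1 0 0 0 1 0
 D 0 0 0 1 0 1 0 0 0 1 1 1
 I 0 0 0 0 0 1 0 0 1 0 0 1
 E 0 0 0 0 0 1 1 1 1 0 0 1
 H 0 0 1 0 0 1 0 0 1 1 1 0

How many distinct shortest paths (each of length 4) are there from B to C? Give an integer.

The shortest distance is 4. The length-4 paths are: B–L–D–F–C; B–E–D–F–C.
That gives 2 distinct shortest paths.

2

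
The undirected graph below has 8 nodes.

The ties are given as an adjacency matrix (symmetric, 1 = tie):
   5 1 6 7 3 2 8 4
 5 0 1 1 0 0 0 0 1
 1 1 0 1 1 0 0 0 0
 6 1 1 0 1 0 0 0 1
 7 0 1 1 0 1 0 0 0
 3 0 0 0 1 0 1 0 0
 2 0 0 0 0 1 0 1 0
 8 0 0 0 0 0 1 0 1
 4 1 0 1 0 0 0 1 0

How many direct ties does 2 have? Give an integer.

2 is directly tied to 3 and 8. That is 2 neighbors, so the degree of 2 is 2.

2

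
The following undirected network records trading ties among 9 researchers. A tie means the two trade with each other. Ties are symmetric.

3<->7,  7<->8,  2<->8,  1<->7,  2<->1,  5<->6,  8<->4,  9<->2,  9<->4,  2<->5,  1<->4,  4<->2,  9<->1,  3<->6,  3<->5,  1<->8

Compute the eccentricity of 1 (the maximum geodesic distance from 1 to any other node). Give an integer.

Distances from 1: 2:1, 3:2, 4:1, 5:2, 6:3, 7:1, 8:1, 9:1.
The largest is 3 (to 6), so the eccentricity of 1 is 3.

3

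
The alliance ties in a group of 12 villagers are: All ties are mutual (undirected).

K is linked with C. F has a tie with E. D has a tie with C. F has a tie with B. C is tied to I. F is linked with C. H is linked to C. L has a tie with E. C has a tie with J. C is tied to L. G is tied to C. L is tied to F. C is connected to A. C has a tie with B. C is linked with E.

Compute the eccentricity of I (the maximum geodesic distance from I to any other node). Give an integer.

2

Distances from I: A:2, B:2, C:1, D:2, E:2, F:2, G:2, H:2, J:2, K:2, L:2.
The largest is 2 (to L, G, E, A, K, H, J, D, B, and F), so the eccentricity of I is 2.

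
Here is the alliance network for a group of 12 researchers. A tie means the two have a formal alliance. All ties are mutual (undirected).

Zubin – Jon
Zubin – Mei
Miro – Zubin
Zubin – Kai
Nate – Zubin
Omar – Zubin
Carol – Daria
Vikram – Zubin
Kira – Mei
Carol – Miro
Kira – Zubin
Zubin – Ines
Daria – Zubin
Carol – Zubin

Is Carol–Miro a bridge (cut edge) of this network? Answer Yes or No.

No

Even without that edge, Carol still reaches Miro via Carol – Zubin – Miro, so the network stays connected. Not a bridge.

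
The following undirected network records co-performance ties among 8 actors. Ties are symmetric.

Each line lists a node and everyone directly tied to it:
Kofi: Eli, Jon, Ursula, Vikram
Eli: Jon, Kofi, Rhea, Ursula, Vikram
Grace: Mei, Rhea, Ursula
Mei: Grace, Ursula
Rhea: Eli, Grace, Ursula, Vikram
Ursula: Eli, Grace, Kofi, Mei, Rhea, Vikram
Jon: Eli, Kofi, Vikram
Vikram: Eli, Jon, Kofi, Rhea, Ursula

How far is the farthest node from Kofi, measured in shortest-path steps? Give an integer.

Distances from Kofi: Eli:1, Grace:2, Jon:1, Mei:2, Rhea:2, Ursula:1, Vikram:1.
The largest is 2 (to Rhea, Grace, and Mei), so the eccentricity of Kofi is 2.

2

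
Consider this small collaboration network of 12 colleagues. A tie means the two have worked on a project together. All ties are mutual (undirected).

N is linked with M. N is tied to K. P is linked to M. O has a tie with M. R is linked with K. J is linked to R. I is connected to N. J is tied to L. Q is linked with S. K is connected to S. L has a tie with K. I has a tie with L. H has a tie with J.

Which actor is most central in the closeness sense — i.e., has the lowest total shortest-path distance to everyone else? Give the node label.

Farness (sum of distances to all others) for each node — H:41, I:27, J:31, K:21, L:25, M:29, N:23, O:39, P:39, Q:39, R:27, S:29.
The smallest farness is 21, for K, so K has the highest closeness.

K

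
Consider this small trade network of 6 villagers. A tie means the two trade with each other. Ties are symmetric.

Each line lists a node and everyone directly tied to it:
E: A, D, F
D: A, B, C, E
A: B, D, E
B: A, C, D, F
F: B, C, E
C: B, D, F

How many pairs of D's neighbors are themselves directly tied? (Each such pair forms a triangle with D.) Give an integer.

D's neighbors: A, B, C, and E.
Neighbor pairs that are themselves tied: D–A–B; D–A–E; D–B–C. Each forms one triangle with D, for 3 in total.

3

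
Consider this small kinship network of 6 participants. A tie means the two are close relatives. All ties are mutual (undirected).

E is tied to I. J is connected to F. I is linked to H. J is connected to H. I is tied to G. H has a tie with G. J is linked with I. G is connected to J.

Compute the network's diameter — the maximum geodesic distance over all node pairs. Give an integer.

Eccentricity of each node (its greatest distance to any other): E:3, F:3, G:2, H:2, I:2, J:2.
The maximum eccentricity is 3, realized for instance by the pair E–F via E – I – J – F. So the diameter is 3.

3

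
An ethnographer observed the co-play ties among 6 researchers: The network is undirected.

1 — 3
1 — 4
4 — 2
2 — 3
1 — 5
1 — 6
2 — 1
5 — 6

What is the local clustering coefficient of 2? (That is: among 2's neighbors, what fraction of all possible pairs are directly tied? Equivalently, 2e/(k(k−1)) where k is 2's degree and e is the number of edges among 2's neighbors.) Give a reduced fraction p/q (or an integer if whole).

2's neighbors: 1, 3, and 4 (k = 3).
Possible neighbor pairs: C(3,2) = 3. Edges among them: 1–3, 1–4 → e = 2.
Clustering(2) = 2/3.

2/3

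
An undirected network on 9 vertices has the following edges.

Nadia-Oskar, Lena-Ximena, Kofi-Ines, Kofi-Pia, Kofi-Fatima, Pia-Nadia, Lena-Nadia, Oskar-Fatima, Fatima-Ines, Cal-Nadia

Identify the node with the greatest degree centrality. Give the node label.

Nadia

Degrees — Cal:1, Fatima:3, Ines:2, Kofi:3, Lena:2, Nadia:4, Oskar:2, Pia:2, Ximena:1.
The maximum is 4, attained only by Nadia.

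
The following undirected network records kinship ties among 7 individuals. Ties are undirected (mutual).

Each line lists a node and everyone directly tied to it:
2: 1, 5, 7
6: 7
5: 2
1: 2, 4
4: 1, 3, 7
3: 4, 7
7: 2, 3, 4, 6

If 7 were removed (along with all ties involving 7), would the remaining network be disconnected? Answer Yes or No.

Removing 7 leaves {1, 2, 3, 4, and 5} with no path to {6}, so the network splits into 2 components. 7 is a cut vertex.

Yes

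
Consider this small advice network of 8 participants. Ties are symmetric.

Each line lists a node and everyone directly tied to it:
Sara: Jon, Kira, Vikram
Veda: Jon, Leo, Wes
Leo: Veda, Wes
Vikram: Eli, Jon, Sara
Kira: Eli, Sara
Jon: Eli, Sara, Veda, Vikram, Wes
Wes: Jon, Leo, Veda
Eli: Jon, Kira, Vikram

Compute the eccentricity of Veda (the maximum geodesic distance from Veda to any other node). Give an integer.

3

Distances from Veda: Eli:2, Jon:1, Kira:3, Leo:1, Sara:2, Vikram:2, Wes:1.
The largest is 3 (to Kira), so the eccentricity of Veda is 3.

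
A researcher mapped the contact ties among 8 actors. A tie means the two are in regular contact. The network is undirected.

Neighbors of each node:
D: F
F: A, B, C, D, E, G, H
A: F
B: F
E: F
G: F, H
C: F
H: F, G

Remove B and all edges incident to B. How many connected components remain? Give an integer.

B's neighbors (F) remain reachable from one another through other ties, so the rest of the network stays in one piece.

1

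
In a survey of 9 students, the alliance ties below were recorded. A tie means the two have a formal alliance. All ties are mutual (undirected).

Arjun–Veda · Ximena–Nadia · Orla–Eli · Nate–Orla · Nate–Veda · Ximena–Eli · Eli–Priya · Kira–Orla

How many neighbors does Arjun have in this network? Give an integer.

1

Arjun is directly tied to Veda. That is 1 neighbor, so the degree of Arjun is 1.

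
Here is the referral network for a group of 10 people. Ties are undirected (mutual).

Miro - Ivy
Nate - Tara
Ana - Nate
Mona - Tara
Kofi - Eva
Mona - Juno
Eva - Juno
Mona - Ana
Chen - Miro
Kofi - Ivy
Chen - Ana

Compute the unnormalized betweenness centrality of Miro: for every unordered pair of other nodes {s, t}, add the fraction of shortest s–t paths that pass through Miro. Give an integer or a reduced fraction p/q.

13/2

Pairs whose geodesics pass through Miro — Chen–Eva: 1/2; Chen–Kofi: 1; Chen–Ivy: 1; Ana–Kofi: 1/2; Ana–Ivy: 1; Nate–Kofi: 1/3; Nate–Ivy: 1; Tara–Ivy: 2/3; Mona–Ivy: 1/2.
All other pairs contribute 0.
Summing the contributions gives betweenness(Miro) = 13/2.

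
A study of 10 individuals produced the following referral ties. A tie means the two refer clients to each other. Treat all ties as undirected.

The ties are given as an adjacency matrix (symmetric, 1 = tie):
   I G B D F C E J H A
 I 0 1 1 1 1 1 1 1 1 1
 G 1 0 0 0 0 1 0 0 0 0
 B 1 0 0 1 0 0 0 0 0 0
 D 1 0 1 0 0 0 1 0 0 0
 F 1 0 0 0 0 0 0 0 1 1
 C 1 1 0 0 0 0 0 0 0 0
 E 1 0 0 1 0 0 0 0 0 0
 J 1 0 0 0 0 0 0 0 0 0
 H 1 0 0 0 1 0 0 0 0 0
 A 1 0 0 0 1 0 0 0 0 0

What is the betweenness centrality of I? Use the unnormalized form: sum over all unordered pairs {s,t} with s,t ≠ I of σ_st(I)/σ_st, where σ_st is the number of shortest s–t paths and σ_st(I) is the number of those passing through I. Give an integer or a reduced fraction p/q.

30

Pairs whose geodesics pass through I — G–B: 1; G–D: 1; G–F: 1; G–E: 1; G–J: 1; G–H: 1; G–A: 1; B–F: 1; B–C: 1; B–E: 1/2; B–J: 1; B–H: 1; B–A: 1; D–F: 1 … (+17 more pairs).
All other pairs contribute 0.
Summing the contributions gives betweenness(I) = 30.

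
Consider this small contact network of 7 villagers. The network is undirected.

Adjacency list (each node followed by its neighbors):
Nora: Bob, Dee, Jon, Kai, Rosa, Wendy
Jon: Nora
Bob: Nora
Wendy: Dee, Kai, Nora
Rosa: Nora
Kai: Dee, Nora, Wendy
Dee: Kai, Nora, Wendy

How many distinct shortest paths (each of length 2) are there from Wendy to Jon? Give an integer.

1

The shortest distance is 2, and the only length-2 path is Wendy–Nora–Jon. So there is exactly 1 shortest path.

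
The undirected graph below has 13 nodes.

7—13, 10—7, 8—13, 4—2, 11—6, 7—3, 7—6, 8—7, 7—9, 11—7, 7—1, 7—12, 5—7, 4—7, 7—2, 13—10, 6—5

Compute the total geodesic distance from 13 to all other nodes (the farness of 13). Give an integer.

Distances from 13: 1:2, 2:2, 3:2, 4:2, 5:2, 6:2, 7:1, 8:1, 9:2, 10:1, 11:2, 12:2.
Sum = 2 + 2 + 2 + 2 + 2 + 2 + 1 + 1 + 2 + 1 + 2 + 2 = 21.

21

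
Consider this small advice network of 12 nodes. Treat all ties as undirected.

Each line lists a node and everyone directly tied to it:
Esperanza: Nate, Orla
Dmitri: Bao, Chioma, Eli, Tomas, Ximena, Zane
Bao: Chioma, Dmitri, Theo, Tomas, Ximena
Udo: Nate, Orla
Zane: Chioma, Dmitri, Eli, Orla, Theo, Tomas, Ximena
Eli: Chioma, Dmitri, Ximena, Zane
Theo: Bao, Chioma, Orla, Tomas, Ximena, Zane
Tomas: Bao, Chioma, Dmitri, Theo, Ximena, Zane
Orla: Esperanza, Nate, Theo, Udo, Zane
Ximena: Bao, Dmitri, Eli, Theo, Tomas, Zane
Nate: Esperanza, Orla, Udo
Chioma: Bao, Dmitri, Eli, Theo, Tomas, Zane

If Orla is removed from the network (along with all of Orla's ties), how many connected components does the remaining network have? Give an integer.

2

Without Orla, the remaining ties split the others into: {Esperanza, Nate, Udo}; {Bao, Chioma, Dmitri, Eli, Theo, Tomas, Ximena, Zane}.
That's 2 separate components.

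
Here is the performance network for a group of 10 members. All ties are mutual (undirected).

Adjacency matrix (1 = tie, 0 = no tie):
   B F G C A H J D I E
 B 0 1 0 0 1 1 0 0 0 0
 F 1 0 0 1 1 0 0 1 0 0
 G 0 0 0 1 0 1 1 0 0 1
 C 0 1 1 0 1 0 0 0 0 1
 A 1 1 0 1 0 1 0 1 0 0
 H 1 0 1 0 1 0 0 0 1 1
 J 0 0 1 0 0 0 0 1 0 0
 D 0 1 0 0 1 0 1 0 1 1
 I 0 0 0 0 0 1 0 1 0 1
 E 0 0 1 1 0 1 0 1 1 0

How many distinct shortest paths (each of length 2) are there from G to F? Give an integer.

1

The shortest distance is 2, and the only length-2 path is G–C–F. So there is exactly 1 shortest path.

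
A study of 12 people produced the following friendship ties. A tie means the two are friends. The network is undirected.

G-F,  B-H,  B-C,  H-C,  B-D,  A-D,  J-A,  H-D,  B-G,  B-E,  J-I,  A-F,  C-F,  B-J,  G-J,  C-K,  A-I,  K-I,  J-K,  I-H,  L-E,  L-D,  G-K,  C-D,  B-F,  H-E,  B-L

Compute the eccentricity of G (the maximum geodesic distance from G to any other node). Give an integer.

Distances from G: A:2, B:1, C:2, D:2, E:2, F:1, H:2, I:2, J:1, K:1, L:2.
The largest is 2 (to I, C, A, E, H, D, and L), so the eccentricity of G is 2.

2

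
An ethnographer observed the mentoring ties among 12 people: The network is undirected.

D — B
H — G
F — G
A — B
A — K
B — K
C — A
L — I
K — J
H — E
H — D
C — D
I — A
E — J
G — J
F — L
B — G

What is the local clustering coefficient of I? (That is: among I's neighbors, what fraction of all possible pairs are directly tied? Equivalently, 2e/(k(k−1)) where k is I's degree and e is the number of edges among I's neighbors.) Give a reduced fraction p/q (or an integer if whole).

0

I's neighbors: A and L (k = 2).
Possible neighbor pairs: C(2,2) = 1. Edges among them: none → e = 0.
Clustering(I) = 0/1.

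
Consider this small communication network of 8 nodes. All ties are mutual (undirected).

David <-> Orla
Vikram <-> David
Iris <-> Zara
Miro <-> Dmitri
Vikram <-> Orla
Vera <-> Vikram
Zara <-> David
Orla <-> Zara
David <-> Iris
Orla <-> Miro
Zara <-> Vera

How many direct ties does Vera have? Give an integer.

Vera is directly tied to Vikram and Zara. That is 2 neighbors, so the degree of Vera is 2.

2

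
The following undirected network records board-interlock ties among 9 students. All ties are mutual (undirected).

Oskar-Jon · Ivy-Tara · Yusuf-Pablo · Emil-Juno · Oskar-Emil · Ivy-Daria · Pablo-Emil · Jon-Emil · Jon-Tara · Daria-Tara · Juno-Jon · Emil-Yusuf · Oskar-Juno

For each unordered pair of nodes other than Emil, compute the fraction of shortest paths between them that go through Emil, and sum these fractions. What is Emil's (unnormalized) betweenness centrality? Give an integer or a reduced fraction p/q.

12

Pairs whose geodesics pass through Emil — Tara–Pablo: 1; Tara–Yusuf: 1; Ivy–Pablo: 1; Ivy–Yusuf: 1; Daria–Pablo: 1; Daria–Yusuf: 1; Oskar–Pablo: 1; Oskar–Yusuf: 1; Jon–Pablo: 1; Jon–Yusuf: 1; Pablo–Juno: 1; Juno–Yusuf: 1.
All other pairs contribute 0.
Summing the contributions gives betweenness(Emil) = 12.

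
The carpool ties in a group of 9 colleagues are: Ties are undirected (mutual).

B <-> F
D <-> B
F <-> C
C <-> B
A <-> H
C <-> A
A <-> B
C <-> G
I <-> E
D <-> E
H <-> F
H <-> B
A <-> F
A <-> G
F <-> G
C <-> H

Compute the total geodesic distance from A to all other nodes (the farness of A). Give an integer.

Distances from A: B:1, C:1, D:2, E:3, F:1, G:1, H:1, I:4.
Sum = 1 + 1 + 2 + 3 + 1 + 1 + 1 + 4 = 14.

14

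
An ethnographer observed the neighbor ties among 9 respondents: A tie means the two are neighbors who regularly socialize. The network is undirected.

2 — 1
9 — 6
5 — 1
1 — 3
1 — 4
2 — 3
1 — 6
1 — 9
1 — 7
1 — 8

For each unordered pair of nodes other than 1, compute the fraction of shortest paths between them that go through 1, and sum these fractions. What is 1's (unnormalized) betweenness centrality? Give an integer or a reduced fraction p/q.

Pairs whose geodesics pass through 1 — 6–8: 1; 6–7: 1; 6–4: 1; 6–3: 1; 6–2: 1; 6–5: 1; 8–7: 1; 8–4: 1; 8–3: 1; 8–2: 1; 8–9: 1; 8–5: 1; 7–4: 1; 7–3: 1 … (+12 more pairs).
All other pairs contribute 0.
Summing the contributions gives betweenness(1) = 26.

26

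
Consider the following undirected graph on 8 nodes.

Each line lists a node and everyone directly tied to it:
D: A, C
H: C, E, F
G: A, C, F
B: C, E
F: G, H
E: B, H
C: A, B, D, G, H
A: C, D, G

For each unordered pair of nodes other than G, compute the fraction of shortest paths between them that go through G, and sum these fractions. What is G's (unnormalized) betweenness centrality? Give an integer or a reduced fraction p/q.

Pairs whose geodesics pass through G — B–F: 1/3; C–F: 1/2; D–F: 2/3; A–F: 1.
All other pairs contribute 0.
Summing the contributions gives betweenness(G) = 5/2.

5/2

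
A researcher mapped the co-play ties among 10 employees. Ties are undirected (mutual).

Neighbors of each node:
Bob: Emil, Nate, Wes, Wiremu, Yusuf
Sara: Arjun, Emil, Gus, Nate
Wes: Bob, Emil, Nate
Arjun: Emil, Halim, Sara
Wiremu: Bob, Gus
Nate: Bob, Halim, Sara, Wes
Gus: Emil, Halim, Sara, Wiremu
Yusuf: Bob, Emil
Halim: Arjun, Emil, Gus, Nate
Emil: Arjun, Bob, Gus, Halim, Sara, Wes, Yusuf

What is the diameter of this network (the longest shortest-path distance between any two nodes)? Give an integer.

3

Eccentricity of each node (its greatest distance to any other): Arjun:3, Bob:2, Emil:2, Gus:2, Halim:2, Nate:2, Sara:2, Wes:2, Wiremu:3, Yusuf:2.
The maximum eccentricity is 3, realized for instance by the pair Wiremu–Arjun via Wiremu – Gus – Halim – Arjun. So the diameter is 3.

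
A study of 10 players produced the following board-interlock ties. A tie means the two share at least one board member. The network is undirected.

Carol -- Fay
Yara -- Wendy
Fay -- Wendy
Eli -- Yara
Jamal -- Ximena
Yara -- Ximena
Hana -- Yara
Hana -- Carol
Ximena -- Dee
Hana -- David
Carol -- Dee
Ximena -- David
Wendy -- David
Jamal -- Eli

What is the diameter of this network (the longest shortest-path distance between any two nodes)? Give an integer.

4

Eccentricity of each node (its greatest distance to any other): Carol:3, David:3, Dee:3, Eli:3, Fay:4, Hana:3, Jamal:4, Wendy:3, Ximena:3, Yara:2.
The maximum eccentricity is 4, realized for instance by the pair Fay–Jamal via Fay – Wendy – Yara – Eli – Jamal. So the diameter is 4.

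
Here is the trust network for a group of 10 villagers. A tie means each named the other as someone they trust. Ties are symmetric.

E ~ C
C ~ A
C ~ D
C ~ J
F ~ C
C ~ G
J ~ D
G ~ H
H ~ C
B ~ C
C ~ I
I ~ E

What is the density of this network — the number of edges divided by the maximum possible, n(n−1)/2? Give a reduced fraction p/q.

4/15

There are 12 edges and 10 nodes, so the maximum possible is C(10,2) = 45.
Density = 12/45 = 4/15.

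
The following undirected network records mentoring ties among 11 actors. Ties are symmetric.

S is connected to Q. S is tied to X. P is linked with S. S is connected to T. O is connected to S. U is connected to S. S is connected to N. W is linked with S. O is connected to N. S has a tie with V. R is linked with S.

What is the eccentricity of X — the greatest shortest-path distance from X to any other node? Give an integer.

2

Distances from X: N:2, O:2, P:2, Q:2, R:2, S:1, T:2, U:2, V:2, W:2.
The largest is 2 (to P, Q, U, W, R, V, O, N, and T), so the eccentricity of X is 2.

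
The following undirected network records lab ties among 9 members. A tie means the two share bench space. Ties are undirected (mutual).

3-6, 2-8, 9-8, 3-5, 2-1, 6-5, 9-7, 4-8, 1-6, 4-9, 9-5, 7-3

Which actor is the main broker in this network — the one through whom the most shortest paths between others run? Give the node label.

Unnormalized betweenness of each node: 1:3, 2:3, 3:5/2, 4:0, 5:9/2, 6:5, 7:3/2, 8:5, 9:19/2.
9 has the largest value, 19/2, making it the main broker — the node through which the most shortest paths run.

9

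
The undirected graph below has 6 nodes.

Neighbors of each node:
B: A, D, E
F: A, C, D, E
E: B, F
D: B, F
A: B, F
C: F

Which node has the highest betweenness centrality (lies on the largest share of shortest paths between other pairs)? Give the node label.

F

Unnormalized betweenness of each node: A:2/3, B:3/2, C:0, D:2/3, E:2/3, F:11/2.
F has the largest value, 11/2, making it the main broker — the node through which the most shortest paths run.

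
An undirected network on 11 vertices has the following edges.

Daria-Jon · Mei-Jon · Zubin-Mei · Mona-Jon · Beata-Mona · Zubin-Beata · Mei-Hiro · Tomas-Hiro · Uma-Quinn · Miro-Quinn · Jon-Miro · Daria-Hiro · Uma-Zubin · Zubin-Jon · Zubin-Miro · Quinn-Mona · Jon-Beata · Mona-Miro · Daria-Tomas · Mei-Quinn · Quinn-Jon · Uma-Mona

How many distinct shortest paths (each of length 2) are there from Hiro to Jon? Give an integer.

2

The shortest distance is 2. The length-2 paths are: Hiro–Mei–Jon; Hiro–Daria–Jon.
That gives 2 distinct shortest paths.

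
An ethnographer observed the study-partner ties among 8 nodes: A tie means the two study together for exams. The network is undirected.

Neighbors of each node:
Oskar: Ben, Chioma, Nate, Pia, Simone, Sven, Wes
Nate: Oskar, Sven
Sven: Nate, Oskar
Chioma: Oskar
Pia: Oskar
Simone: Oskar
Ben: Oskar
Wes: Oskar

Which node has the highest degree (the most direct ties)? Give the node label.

Degrees — Ben:1, Chioma:1, Nate:2, Oskar:7, Pia:1, Simone:1, Sven:2, Wes:1.
The maximum is 7, attained only by Oskar.

Oskar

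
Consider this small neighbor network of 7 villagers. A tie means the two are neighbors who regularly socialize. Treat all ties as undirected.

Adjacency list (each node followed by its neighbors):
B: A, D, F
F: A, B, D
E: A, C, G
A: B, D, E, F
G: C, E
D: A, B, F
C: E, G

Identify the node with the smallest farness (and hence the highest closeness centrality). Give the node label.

A

Farness (sum of distances to all others) for each node — A:8, B:11, C:13, D:11, E:9, F:11, G:13.
The smallest farness is 8, for A, so A has the highest closeness.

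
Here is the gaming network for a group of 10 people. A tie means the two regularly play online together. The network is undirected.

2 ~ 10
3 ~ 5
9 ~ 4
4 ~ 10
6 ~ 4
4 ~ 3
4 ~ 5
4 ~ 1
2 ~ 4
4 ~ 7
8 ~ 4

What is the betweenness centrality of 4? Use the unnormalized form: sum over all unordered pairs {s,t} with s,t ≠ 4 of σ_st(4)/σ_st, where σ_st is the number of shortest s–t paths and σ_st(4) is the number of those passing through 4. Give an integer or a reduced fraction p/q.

Pairs whose geodesics pass through 4 — 10–3: 1; 10–5: 1; 10–7: 1; 10–8: 1; 10–6: 1; 10–9: 1; 10–1: 1; 3–2: 1; 3–7: 1; 3–8: 1; 3–6: 1; 3–9: 1; 3–1: 1; 2–5: 1 … (+20 more pairs).
All other pairs contribute 0.
Summing the contributions gives betweenness(4) = 34.

34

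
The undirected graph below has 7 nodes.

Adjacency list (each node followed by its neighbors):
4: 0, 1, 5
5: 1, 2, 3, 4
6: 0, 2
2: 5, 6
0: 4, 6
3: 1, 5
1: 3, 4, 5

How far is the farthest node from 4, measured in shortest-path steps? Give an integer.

2

Distances from 4: 0:1, 1:1, 2:2, 3:2, 5:1, 6:2.
The largest is 2 (to 2, 3, and 6), so the eccentricity of 4 is 2.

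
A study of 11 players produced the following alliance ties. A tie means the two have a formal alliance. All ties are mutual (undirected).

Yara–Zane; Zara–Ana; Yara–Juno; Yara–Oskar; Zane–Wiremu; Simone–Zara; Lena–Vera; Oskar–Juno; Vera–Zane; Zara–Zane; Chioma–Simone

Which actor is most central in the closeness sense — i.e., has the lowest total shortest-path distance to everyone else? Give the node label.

Farness (sum of distances to all others) for each node — Ana:29, Chioma:36, Juno:30, Lena:33, Oskar:30, Simone:27, Vera:24, Wiremu:26, Yara:22, Zane:17, Zara:20.
The smallest farness is 17, for Zane, so Zane has the highest closeness.

Zane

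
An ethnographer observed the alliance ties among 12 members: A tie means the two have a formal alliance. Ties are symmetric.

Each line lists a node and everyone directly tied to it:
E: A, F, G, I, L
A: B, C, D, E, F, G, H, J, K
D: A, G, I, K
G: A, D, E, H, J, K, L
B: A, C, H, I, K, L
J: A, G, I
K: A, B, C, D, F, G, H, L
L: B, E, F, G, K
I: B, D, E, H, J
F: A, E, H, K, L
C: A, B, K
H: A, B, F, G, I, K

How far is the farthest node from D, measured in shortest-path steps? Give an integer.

2

Distances from D: A:1, B:2, C:2, E:2, F:2, G:1, H:2, I:1, J:2, K:1, L:2.
The largest is 2 (to H, C, J, F, E, B, and L), so the eccentricity of D is 2.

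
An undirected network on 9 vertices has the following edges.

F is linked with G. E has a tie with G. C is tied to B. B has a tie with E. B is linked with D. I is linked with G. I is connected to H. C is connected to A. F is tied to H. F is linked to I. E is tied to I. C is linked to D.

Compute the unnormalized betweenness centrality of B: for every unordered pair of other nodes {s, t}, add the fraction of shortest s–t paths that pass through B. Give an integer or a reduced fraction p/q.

15

Pairs whose geodesics pass through B — H–C: 1; H–A: 1; H–D: 1; I–C: 1; I–A: 1; I–D: 1; F–C: 2/2; F–A: 2/2; F–D: 2/2; G–C: 1; G–A: 1; G–D: 1; E–C: 1; E–A: 1 … (+1 more pairs).
All other pairs contribute 0.
Summing the contributions gives betweenness(B) = 15.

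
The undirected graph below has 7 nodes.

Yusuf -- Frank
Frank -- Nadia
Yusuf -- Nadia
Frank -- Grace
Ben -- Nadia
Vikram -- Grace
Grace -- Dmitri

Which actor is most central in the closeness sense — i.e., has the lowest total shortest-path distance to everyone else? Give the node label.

Frank

Farness (sum of distances to all others) for each node — Ben:16, Dmitri:15, Frank:9, Grace:10, Nadia:11, Vikram:15, Yusuf:12.
The smallest farness is 9, for Frank, so Frank has the highest closeness.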